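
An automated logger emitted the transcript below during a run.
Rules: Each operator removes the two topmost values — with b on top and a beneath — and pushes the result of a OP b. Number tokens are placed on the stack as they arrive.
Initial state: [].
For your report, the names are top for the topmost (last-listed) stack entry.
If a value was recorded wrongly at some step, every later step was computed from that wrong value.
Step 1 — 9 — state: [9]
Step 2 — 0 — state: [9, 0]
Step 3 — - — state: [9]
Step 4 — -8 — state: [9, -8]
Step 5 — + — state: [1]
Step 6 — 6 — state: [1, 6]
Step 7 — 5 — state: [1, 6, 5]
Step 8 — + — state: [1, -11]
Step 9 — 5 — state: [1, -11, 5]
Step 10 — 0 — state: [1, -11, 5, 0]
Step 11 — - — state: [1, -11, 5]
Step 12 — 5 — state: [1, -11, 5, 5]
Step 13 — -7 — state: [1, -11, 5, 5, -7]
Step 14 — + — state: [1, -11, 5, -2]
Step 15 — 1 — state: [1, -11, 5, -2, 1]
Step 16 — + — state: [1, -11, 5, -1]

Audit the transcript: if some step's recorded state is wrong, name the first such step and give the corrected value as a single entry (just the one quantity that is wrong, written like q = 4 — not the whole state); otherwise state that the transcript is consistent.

Recomputing the run from the initial state:
step 1: [9]
step 2: [9, 0]
step 3: [9]
step 4: [9, -8]
step 5: [1]
step 6: [1, 6]
step 7: [1, 6, 5]
step 8: [1, 11]
step 9: [1, 11, 5]
step 10: [1, 11, 5, 0]
step 11: [1, 11, 5]
step 12: [1, 11, 5, 5]
step 13: [1, 11, 5, 5, -7]
step 14: [1, 11, 5, -2]
step 15: [1, 11, 5, -2, 1]
step 16: [1, 11, 5, -1]
The first disagreement with the transcript is at step 8, where the value should be top = 11.

step 8, top = 11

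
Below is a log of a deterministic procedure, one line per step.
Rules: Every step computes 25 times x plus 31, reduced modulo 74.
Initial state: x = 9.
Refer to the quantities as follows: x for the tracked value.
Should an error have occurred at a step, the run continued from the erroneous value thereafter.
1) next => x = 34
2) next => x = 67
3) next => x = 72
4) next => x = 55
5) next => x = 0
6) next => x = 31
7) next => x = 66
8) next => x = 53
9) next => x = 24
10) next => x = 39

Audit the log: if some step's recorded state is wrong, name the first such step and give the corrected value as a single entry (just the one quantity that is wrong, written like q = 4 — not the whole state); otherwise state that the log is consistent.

step 3, x = 4

Recomputing the run from the initial state:
step 1: x = 34
step 2: x = 67
step 3: x = 4
step 4: x = 57
step 5: x = 50
step 6: x = 23
step 7: x = 14
step 8: x = 11
step 9: x = 10
step 10: x = 59
The first disagreement with the log is at step 3, where the value should be x = 4.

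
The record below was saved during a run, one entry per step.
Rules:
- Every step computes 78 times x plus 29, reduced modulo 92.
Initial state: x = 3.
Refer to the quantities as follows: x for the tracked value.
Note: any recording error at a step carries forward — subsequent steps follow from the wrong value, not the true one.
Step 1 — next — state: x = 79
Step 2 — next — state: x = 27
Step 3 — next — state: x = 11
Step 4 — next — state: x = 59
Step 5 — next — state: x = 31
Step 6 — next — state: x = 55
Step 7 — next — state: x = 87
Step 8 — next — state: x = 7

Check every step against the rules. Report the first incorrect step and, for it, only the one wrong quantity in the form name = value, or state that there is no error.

step 1: x = (78*3 + 29) mod 92 = 79 -> same as recorded
step 2: x = (78*79 + 29) mod 92 = 27 -> no discrepancy
step 3: x = (78*27 + 29) mod 92 = 19 -> this is not what the record shows
The earliest wrong entry is at step 3: it should read x = 19.

step 3, x = 19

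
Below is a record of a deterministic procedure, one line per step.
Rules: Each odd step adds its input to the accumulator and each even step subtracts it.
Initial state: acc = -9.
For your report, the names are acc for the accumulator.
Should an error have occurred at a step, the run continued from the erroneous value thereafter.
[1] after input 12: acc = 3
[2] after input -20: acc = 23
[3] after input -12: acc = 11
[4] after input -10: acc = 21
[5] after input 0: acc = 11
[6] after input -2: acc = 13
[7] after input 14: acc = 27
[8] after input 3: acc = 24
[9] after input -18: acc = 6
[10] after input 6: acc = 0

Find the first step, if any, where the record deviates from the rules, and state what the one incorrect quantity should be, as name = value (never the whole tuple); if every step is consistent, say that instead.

Recomputing the run from the initial state:
step 1: acc = 3
step 2: acc = 23
step 3: acc = 11
step 4: acc = 21
step 5: acc = 21
step 6: acc = 23
step 7: acc = 37
step 8: acc = 34
step 9: acc = 16
step 10: acc = 10
The first disagreement with the record is at step 5, where the value should be acc = 21.

step 5, acc = 21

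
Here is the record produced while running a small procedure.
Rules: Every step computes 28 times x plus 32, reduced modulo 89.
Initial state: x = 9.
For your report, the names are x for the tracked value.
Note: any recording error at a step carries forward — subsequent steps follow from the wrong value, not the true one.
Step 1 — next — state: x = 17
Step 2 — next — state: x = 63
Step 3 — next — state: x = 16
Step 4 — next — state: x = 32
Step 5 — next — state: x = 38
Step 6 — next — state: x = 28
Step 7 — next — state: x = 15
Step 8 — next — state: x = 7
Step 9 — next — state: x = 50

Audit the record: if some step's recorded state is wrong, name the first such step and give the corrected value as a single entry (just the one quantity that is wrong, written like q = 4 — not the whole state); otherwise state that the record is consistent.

step 4, x = 35

Recomputing the run from the initial state:
step 1: x = 17
step 2: x = 63
step 3: x = 16
step 4: x = 35
step 5: x = 33
step 6: x = 66
step 7: x = 11
step 8: x = 73
step 9: x = 29
The first disagreement with the record is at step 4, where the value should be x = 35.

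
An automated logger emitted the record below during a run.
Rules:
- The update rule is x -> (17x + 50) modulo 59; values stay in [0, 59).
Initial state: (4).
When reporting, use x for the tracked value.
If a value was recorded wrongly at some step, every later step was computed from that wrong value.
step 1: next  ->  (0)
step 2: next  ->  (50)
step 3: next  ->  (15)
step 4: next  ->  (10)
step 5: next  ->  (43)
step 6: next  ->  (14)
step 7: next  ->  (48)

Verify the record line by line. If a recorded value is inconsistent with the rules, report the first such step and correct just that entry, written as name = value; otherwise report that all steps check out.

step 7, x = 52

Step 1: x = (17*4 + 50) mod 59 = 0 — in agreement.
Step 2: x = (17*0 + 50) mod 59 = 50 — checks out.
Step 3: x = (17*50 + 50) mod 59 = 15 — agrees with the record.
Step 4: x = (17*15 + 50) mod 59 = 10 — checks out.
Step 5: x = (17*10 + 50) mod 59 = 43 — confirmed correct.
Step 6: x = (17*43 + 50) mod 59 = 14 — agrees with the record.
Step 7: x = (17*14 + 50) mod 59 = 52 — the record has a different value.
First deviation found at step 7; the corrected entry is x = 52.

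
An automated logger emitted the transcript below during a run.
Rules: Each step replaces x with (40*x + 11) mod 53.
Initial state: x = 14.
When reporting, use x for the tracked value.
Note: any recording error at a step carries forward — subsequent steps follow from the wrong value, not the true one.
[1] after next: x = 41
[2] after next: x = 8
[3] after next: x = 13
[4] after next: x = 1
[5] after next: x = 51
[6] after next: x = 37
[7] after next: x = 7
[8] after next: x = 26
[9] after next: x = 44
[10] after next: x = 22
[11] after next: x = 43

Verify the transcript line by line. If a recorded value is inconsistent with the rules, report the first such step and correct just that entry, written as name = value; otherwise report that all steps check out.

no error

Recomputing the run from the initial state:
step 1: x = 41
step 2: x = 8
step 3: x = 13
step 4: x = 1
step 5: x = 51
step 6: x = 37
step 7: x = 7
step 8: x = 26
step 9: x = 44
step 10: x = 22
step 11: x = 43
This matches the transcript at every step.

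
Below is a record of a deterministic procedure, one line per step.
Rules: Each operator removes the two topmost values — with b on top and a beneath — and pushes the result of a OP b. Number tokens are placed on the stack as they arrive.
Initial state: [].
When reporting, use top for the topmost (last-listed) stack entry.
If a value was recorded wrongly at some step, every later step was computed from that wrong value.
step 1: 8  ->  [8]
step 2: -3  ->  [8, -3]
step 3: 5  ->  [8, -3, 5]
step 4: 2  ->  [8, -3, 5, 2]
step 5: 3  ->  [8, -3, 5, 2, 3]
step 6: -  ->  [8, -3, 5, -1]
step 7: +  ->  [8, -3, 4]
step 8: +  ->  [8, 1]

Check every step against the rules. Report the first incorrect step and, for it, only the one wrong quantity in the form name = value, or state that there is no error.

no error

1. push 8: top = 8 (checks out)
2. push -3: top = -3 (checks out)
3. push 5: top = 5 (matches)
4. push 2: top = 2 (checks out)
5. push 3: top = 3 (in agreement)
6. 2 - 3 = -1 (in agreement)
7. 5 + -1 = 4 (in agreement)
8. -3 + 4 = 1 (matches)
Each recorded entry agrees with the recomputation.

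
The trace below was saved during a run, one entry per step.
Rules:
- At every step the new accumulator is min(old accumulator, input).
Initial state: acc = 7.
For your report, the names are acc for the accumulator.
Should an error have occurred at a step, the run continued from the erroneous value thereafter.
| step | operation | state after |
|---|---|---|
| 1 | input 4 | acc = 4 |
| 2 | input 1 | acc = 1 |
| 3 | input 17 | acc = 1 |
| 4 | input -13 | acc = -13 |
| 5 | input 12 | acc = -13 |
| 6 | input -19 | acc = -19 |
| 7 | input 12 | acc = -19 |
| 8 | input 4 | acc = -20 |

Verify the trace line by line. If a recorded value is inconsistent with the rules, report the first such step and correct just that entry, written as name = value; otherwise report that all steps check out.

Recomputing the run from the initial state:
step 1: acc = 4
step 2: acc = 1
step 3: acc = 1
step 4: acc = -13
step 5: acc = -13
step 6: acc = -19
step 7: acc = -19
step 8: acc = -19
The first disagreement with the trace is at step 8, where the value should be acc = -19.

step 8, acc = -19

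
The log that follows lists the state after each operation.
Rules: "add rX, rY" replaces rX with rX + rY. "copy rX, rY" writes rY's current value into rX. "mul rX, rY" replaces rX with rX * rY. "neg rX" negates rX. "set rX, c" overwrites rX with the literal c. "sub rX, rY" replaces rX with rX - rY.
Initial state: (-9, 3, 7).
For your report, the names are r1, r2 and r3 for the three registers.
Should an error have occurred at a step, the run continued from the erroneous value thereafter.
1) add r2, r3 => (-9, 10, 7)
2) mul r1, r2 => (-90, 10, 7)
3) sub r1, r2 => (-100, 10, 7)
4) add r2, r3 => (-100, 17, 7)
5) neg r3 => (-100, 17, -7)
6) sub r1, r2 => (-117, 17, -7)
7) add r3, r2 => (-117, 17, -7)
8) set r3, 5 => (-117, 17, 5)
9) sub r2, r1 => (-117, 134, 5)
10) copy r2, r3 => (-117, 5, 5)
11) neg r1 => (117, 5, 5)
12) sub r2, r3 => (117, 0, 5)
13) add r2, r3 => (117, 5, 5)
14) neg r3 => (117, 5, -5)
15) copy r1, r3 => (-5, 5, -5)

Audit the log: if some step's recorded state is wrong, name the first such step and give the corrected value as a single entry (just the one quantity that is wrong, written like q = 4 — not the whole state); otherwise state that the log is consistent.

step 7, r3 = 10

step 1: r2 = 3 + 7 = 10 -> exactly as logged
step 2: r1 = -9 * 10 = -90 -> agrees with the log
step 3: r1 = -90 - 10 = -100 -> matches
step 4: r2 = 10 + 7 = 17 -> consistent with the log
step 5: r3 = -(7) = -7 -> same as recorded
step 6: r1 = -100 - 17 = -117 -> in agreement
step 7: r3 = -7 + 17 = 10 -> the entry is off here
The earliest wrong entry is at step 7: it should read r3 = 10.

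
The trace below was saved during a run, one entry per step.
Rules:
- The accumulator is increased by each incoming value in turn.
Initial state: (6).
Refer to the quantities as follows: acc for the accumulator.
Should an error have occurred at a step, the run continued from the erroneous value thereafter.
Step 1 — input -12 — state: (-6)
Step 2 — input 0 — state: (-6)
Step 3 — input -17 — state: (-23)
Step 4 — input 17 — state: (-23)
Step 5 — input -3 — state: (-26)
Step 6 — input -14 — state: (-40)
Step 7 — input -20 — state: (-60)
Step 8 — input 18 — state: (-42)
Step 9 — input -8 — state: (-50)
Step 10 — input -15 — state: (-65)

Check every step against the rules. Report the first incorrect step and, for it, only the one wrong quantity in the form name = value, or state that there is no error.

1. acc = 6 + -12 = -6 (exactly as logged)
2. acc = -6 + 0 = -6 (no discrepancy)
3. acc = -6 + -17 = -23 (matches)
4. acc = -23 + 17 = -6 (a discrepancy with the trace)
Step 4 is the first one off; corrected, acc = -6.

step 4, acc = -6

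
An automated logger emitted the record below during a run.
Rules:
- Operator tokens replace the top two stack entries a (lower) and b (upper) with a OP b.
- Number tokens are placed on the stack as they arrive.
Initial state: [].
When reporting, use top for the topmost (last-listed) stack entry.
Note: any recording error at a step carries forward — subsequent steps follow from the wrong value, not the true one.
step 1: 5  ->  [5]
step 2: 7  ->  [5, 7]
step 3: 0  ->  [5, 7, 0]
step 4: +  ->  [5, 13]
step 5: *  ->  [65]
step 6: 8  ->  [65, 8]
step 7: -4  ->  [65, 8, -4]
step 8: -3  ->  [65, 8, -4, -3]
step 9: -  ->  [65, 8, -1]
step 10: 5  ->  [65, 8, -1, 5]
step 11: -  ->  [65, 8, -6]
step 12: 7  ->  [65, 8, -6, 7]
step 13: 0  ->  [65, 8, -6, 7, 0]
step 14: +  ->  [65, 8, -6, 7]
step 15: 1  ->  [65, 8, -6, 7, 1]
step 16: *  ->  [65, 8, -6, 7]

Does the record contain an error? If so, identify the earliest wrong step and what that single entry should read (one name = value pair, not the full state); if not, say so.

step 4, top = 7

Recomputing the run from the initial state:
step 1: [5]
step 2: [5, 7]
step 3: [5, 7, 0]
step 4: [5, 7]
step 5: [35]
step 6: [35, 8]
step 7: [35, 8, -4]
step 8: [35, 8, -4, -3]
step 9: [35, 8, -1]
step 10: [35, 8, -1, 5]
step 11: [35, 8, -6]
step 12: [35, 8, -6, 7]
step 13: [35, 8, -6, 7, 0]
step 14: [35, 8, -6, 7]
step 15: [35, 8, -6, 7, 1]
step 16: [35, 8, -6, 7]
The first disagreement with the record is at step 4, where the value should be top = 7.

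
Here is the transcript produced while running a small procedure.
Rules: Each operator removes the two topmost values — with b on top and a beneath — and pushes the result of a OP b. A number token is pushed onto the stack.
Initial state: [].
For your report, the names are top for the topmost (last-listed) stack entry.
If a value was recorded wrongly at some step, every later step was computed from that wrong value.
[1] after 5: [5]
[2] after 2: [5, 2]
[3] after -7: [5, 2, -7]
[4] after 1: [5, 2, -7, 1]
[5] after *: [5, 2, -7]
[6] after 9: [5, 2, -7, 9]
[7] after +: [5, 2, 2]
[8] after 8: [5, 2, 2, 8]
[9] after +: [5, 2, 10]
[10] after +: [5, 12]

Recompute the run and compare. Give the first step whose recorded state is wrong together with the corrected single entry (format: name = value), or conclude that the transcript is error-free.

no error

Recomputing the run from the initial state:
step 1: [5]
step 2: [5, 2]
step 3: [5, 2, -7]
step 4: [5, 2, -7, 1]
step 5: [5, 2, -7]
step 6: [5, 2, -7, 9]
step 7: [5, 2, 2]
step 8: [5, 2, 2, 8]
step 9: [5, 2, 10]
step 10: [5, 12]
This matches the transcript at every step.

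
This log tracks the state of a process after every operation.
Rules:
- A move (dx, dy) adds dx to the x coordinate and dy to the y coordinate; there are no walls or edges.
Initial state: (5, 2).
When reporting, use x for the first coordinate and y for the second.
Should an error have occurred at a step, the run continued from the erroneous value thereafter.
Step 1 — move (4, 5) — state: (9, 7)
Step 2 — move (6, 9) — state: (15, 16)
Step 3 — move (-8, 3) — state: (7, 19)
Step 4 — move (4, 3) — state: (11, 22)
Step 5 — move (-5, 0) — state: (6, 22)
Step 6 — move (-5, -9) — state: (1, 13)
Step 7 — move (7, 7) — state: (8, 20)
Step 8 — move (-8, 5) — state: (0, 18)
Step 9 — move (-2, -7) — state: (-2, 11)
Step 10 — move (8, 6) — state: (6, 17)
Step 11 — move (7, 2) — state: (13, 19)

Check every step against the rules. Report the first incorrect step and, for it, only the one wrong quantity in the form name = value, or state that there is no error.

Recomputing the run from the initial state:
step 1: x = 9, y = 7
step 2: x = 15, y = 16
step 3: x = 7, y = 19
step 4: x = 11, y = 22
step 5: x = 6, y = 22
step 6: x = 1, y = 13
step 7: x = 8, y = 20
step 8: x = 0, y = 25
step 9: x = -2, y = 18
step 10: x = 6, y = 24
step 11: x = 13, y = 26
The first disagreement with the log is at step 8, where the value should be y = 25.

step 8, y = 25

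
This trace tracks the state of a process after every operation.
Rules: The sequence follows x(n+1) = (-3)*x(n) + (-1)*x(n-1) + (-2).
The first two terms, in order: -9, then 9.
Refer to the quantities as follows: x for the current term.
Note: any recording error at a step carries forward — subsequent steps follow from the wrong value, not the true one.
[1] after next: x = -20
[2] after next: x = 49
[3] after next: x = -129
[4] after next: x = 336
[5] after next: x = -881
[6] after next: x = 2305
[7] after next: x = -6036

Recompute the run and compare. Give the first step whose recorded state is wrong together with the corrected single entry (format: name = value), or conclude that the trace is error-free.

no error

Recomputing the run from the initial state:
step 1: x = -20
step 2: x = 49
step 3: x = -129
step 4: x = 336
step 5: x = -881
step 6: x = 2305
step 7: x = -6036
This matches the trace at every step.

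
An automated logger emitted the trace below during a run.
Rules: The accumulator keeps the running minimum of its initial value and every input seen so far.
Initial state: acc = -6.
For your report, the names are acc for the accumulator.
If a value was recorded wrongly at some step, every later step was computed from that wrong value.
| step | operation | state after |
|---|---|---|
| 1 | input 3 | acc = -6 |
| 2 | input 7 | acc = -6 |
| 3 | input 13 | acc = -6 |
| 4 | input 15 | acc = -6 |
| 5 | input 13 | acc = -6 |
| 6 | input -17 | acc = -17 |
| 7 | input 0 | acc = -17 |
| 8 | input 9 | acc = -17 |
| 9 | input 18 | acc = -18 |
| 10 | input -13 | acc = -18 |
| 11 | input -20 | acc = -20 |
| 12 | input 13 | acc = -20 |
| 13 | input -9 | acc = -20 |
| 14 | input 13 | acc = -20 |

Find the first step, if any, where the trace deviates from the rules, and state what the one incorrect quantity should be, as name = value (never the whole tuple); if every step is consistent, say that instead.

step 9, acc = -17

Recomputing the run from the initial state:
step 1: acc = -6
step 2: acc = -6
step 3: acc = -6
step 4: acc = -6
step 5: acc = -6
step 6: acc = -17
step 7: acc = -17
step 8: acc = -17
step 9: acc = -17
step 10: acc = -17
step 11: acc = -20
step 12: acc = -20
step 13: acc = -20
step 14: acc = -20
The first disagreement with the trace is at step 9, where the value should be acc = -17.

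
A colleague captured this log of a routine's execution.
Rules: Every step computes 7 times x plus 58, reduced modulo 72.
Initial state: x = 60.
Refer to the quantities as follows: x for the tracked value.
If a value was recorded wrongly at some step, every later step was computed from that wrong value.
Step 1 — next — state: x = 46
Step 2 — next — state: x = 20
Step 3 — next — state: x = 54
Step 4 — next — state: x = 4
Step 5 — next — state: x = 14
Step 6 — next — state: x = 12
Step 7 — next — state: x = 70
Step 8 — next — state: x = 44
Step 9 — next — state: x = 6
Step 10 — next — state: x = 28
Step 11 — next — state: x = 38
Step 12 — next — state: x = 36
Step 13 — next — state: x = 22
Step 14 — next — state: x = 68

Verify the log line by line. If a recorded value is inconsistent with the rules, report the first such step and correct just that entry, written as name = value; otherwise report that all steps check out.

Recomputing the run from the initial state:
step 1: x = 46
step 2: x = 20
step 3: x = 54
step 4: x = 4
step 5: x = 14
step 6: x = 12
step 7: x = 70
step 8: x = 44
step 9: x = 6
step 10: x = 28
step 11: x = 38
step 12: x = 36
step 13: x = 22
step 14: x = 68
This matches the log at every step.

no error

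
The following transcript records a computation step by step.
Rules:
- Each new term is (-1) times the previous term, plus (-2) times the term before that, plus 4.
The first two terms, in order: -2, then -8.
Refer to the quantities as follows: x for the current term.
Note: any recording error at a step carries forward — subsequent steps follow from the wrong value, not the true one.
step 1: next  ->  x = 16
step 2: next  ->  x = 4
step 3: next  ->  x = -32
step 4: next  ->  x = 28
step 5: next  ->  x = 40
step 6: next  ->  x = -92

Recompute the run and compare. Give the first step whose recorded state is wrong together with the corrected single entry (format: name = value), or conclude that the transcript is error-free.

1. x = -1*(-8) + (-2)*(-2) + (4) = 16 (verified)
2. x = -1*(16) + (-2)*(-8) + (4) = 4 (confirmed correct)
3. x = -1*(4) + (-2)*(16) + (4) = -32 (no discrepancy)
4. x = -1*(-32) + (-2)*(4) + (4) = 28 (verified)
5. x = -1*(28) + (-2)*(-32) + (4) = 40 (same as recorded)
6. x = -1*(40) + (-2)*(28) + (4) = -92 (in agreement)
No step deviates from the rules.

no error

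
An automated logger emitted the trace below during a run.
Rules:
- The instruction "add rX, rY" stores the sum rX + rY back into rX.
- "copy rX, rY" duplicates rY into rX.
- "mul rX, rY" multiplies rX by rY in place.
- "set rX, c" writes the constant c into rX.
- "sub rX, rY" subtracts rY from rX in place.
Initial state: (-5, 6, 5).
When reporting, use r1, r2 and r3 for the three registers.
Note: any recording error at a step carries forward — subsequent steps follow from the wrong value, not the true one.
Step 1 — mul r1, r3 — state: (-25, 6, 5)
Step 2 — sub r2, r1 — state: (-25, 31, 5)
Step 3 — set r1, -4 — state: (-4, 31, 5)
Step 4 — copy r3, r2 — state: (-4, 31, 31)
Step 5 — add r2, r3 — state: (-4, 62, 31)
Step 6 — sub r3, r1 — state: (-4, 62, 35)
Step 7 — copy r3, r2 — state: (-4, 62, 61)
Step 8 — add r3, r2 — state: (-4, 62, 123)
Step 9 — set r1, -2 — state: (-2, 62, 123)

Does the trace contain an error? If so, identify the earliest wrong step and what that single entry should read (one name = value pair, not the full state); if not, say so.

1. r1 = -5 * 5 = -25 (in agreement)
2. r2 = 6 - -25 = 31 (checks out)
3. r1 = -4 (in agreement)
4. r3 = 31 (in agreement)
5. r2 = 31 + 31 = 62 (matches)
6. r3 = 31 - -4 = 35 (no discrepancy)
7. r3 = 62 (the recorded entry deviates here)
Conclusion: step 7 carries the first error; the entry should be r3 = 62.

step 7, r3 = 62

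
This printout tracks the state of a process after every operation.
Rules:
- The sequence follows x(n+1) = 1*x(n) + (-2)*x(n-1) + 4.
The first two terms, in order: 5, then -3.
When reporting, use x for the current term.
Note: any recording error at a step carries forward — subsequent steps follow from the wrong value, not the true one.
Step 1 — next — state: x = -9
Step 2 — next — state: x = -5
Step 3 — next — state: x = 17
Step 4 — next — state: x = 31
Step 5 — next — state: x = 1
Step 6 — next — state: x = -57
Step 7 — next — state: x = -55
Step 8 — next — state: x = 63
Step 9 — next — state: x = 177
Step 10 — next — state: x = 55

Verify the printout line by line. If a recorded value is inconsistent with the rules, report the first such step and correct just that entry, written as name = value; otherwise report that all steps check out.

Recomputing the run from the initial state:
step 1: x = -9
step 2: x = 1
step 3: x = 23
step 4: x = 25
step 5: x = -17
step 6: x = -63
step 7: x = -25
step 8: x = 105
step 9: x = 159
step 10: x = -47
The first disagreement with the printout is at step 2, where the value should be x = 1.

step 2, x = 1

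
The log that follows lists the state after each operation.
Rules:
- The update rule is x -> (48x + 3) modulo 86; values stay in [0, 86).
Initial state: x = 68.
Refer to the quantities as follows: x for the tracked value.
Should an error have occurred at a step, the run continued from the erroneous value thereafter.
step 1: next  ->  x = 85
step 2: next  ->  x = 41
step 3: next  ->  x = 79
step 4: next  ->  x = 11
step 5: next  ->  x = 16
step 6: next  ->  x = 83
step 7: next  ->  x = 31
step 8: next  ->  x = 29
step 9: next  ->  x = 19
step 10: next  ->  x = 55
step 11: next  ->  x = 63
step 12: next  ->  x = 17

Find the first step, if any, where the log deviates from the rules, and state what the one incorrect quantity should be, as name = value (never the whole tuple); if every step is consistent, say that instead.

step 5, x = 15

1. x = (48*68 + 3) mod 86 = 85 (no discrepancy)
2. x = (48*85 + 3) mod 86 = 41 (exactly as logged)
3. x = (48*41 + 3) mod 86 = 79 (agrees with the log)
4. x = (48*79 + 3) mod 86 = 11 (matches)
5. x = (48*11 + 3) mod 86 = 15 (the log has a different value)
That makes step 5 the first incorrect line — x = 15 is what it should show.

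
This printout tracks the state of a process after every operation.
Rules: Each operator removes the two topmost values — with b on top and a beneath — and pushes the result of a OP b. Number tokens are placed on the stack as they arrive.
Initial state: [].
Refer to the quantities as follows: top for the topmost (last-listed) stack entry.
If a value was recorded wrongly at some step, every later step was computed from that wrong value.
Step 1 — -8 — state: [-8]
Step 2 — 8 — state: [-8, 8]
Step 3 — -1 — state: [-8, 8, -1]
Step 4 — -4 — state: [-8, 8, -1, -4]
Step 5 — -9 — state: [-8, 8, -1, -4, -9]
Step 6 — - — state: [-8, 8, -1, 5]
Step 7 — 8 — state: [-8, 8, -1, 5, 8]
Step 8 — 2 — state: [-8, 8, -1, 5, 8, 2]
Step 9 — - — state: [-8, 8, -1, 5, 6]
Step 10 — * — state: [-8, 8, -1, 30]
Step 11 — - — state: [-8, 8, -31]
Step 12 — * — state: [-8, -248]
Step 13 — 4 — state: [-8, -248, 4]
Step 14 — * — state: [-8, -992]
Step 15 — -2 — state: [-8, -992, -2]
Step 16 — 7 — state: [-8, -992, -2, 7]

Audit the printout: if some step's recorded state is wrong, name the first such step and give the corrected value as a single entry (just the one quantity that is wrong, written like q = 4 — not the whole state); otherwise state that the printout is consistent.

no error

1. push -8: top = -8 (agrees with the printout)
2. push 8: top = 8 (confirmed correct)
3. push -1: top = -1 (consistent with the printout)
4. push -4: top = -4 (in agreement)
5. push -9: top = -9 (confirmed correct)
6. -4 - -9 = 5 (exactly as logged)
7. push 8: top = 8 (consistent with the printout)
8. push 2: top = 2 (same as recorded)
9. 8 - 2 = 6 (in agreement)
10. 5 * 6 = 30 (no discrepancy)
11. -1 - 30 = -31 (verified)
12. 8 * -31 = -248 (verified)
13. push 4: top = 4 (consistent with the printout)
14. -248 * 4 = -992 (verified)
15. push -2: top = -2 (verified)
16. push 7: top = 7 (agrees with the printout)
The recomputation confirms every line.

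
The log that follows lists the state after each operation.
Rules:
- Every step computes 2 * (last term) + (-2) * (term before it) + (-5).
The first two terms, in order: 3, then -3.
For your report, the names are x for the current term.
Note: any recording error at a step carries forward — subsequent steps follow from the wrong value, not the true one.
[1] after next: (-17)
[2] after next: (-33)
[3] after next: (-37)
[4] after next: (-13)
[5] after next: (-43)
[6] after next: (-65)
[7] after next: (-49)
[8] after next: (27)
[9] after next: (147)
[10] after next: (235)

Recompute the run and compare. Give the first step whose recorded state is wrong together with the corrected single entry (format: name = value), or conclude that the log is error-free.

step 5, x = 43

1. x = 2*(-3) + (-2)*(3) + (-5) = -17 (agrees with the log)
2. x = 2*(-17) + (-2)*(-3) + (-5) = -33 (checks out)
3. x = 2*(-33) + (-2)*(-17) + (-5) = -37 (consistent with the log)
4. x = 2*(-37) + (-2)*(-33) + (-5) = -13 (exactly as logged)
5. x = 2*(-13) + (-2)*(-37) + (-5) = 43 (the log disagrees here)
So the first discrepancy is step 5, where the right value is x = 43.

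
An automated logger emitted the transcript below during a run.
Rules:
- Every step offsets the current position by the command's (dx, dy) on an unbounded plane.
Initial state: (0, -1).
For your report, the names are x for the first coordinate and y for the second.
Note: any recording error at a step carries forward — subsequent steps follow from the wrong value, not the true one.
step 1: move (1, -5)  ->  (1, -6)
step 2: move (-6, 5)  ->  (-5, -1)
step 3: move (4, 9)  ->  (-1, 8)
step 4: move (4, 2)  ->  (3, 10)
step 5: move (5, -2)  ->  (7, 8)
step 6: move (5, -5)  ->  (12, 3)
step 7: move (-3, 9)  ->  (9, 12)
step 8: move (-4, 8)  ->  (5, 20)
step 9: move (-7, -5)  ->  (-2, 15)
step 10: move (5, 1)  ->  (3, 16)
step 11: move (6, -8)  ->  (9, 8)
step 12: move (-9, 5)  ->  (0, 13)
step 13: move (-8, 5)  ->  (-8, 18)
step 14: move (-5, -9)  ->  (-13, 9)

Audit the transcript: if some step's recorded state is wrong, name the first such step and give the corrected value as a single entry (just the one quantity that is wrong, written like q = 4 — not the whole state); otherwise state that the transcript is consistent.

Recomputing the run from the initial state:
step 1: x = 1, y = -6
step 2: x = -5, y = -1
step 3: x = -1, y = 8
step 4: x = 3, y = 10
step 5: x = 8, y = 8
step 6: x = 13, y = 3
step 7: x = 10, y = 12
step 8: x = 6, y = 20
step 9: x = -1, y = 15
step 10: x = 4, y = 16
step 11: x = 10, y = 8
step 12: x = 1, y = 13
step 13: x = -7, y = 18
step 14: x = -12, y = 9
The first disagreement with the transcript is at step 5, where the value should be x = 8.

step 5, x = 8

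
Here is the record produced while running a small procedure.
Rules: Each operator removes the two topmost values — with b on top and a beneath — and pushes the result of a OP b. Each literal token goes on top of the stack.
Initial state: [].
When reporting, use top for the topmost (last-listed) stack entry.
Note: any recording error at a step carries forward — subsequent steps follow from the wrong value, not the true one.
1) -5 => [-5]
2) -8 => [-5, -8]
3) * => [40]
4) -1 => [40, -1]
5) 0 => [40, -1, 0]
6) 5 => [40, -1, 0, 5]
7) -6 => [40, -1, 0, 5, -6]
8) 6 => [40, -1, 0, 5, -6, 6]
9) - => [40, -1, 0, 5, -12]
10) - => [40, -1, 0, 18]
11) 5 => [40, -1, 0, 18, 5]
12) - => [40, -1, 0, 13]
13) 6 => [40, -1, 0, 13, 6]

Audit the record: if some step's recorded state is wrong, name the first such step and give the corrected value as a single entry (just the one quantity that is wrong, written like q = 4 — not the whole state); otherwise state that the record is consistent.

1. push -5: top = -5 (consistent with the record)
2. push -8: top = -8 (same as recorded)
3. -5 * -8 = 40 (agrees with the record)
4. push -1: top = -1 (exactly as logged)
5. push 0: top = 0 (same as recorded)
6. push 5: top = 5 (verified)
7. push -6: top = -6 (checks out)
8. push 6: top = 6 (matches)
9. -6 - 6 = -12 (in agreement)
10. 5 - -12 = 17 (the record has a different value)
First deviation found at step 10; the corrected entry is top = 17.

step 10, top = 17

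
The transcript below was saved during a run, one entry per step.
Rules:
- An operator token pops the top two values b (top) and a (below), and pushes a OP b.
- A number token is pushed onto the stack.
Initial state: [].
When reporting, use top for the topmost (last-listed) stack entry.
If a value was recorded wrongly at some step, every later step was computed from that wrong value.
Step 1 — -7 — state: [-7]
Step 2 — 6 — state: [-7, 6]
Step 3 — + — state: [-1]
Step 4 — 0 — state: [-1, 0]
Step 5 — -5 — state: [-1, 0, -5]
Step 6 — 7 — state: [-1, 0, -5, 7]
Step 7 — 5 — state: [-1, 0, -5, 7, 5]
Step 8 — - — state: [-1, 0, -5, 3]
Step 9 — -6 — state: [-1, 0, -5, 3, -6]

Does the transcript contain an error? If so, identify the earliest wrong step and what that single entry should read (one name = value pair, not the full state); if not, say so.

step 8, top = 2

Recomputing the run from the initial state:
step 1: [-7]
step 2: [-7, 6]
step 3: [-1]
step 4: [-1, 0]
step 5: [-1, 0, -5]
step 6: [-1, 0, -5, 7]
step 7: [-1, 0, -5, 7, 5]
step 8: [-1, 0, -5, 2]
step 9: [-1, 0, -5, 2, -6]
The first disagreement with the transcript is at step 8, where the value should be top = 2.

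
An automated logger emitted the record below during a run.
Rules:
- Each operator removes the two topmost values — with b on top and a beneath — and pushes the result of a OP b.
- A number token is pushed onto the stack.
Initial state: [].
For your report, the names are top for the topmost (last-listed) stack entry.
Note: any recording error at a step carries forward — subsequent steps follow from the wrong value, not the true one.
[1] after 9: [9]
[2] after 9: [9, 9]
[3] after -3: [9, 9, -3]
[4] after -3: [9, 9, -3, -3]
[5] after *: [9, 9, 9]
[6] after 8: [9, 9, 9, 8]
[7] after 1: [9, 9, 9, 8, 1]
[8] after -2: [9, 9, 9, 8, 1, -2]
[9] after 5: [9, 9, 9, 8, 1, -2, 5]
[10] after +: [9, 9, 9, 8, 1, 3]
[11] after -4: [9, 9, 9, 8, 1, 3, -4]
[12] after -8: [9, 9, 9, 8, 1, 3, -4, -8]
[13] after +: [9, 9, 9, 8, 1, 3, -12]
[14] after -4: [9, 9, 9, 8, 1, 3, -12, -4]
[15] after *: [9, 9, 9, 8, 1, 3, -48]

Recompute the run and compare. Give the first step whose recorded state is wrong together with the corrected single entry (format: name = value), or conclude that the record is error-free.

Recomputing the run from the initial state:
step 1: [9]
step 2: [9, 9]
step 3: [9, 9, -3]
step 4: [9, 9, -3, -3]
step 5: [9, 9, 9]
step 6: [9, 9, 9, 8]
step 7: [9, 9, 9, 8, 1]
step 8: [9, 9, 9, 8, 1, -2]
step 9: [9, 9, 9, 8, 1, -2, 5]
step 10: [9, 9, 9, 8, 1, 3]
step 11: [9, 9, 9, 8, 1, 3, -4]
step 12: [9, 9, 9, 8, 1, 3, -4, -8]
step 13: [9, 9, 9, 8, 1, 3, -12]
step 14: [9, 9, 9, 8, 1, 3, -12, -4]
step 15: [9, 9, 9, 8, 1, 3, 48]
The first disagreement with the record is at step 15, where the value should be top = 48.

step 15, top = 48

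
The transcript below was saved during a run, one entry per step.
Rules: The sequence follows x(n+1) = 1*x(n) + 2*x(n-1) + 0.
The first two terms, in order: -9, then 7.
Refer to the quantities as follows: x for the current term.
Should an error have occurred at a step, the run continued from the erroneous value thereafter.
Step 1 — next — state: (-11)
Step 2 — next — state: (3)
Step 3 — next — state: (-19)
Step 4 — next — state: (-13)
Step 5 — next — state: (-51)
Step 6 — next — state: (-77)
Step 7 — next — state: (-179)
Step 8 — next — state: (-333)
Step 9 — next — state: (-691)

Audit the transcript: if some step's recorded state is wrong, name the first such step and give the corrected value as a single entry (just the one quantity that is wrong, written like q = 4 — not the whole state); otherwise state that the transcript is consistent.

step 1: x = 1*(7) + (2)*(-9) + (0) = -11 -> consistent with the transcript
step 2: x = 1*(-11) + (2)*(7) + (0) = 3 -> verified
step 3: x = 1*(3) + (2)*(-11) + (0) = -19 -> in agreement
step 4: x = 1*(-19) + (2)*(3) + (0) = -13 -> in agreement
step 5: x = 1*(-13) + (2)*(-19) + (0) = -51 -> agrees with the transcript
step 6: x = 1*(-51) + (2)*(-13) + (0) = -77 -> checks out
step 7: x = 1*(-77) + (2)*(-51) + (0) = -179 -> agrees with the transcript
step 8: x = 1*(-179) + (2)*(-77) + (0) = -333 -> checks out
step 9: x = 1*(-333) + (2)*(-179) + (0) = -691 -> matches
All steps check out; nothing to correct.

no error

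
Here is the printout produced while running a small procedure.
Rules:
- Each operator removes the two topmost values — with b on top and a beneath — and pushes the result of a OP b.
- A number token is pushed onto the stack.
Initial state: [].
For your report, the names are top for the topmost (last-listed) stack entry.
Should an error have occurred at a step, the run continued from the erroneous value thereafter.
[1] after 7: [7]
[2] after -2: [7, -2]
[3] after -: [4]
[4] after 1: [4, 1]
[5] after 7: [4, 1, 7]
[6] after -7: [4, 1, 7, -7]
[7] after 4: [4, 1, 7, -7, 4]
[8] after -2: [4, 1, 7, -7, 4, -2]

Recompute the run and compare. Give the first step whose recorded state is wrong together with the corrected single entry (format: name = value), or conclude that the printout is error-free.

1. push 7: top = 7 (matches)
2. push -2: top = -2 (no discrepancy)
3. 7 - -2 = 9 (the printout disagrees here)
First deviation found at step 3; the corrected entry is top = 9.

step 3, top = 9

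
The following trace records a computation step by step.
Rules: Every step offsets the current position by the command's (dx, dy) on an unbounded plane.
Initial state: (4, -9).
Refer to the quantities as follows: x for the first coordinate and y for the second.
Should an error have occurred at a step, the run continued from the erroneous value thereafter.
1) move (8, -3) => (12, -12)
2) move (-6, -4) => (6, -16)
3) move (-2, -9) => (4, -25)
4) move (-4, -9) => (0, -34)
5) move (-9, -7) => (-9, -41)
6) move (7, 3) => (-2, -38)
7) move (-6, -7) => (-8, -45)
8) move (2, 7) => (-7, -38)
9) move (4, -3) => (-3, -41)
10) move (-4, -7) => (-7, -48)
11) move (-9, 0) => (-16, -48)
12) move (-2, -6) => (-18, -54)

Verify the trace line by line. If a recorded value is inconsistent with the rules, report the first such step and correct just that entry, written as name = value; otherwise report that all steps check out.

step 1: x = 4 + (8) = 12, y = -9 + (-3) = -12 -> consistent with the trace
step 2: x = 12 + (-6) = 6, y = -12 + (-4) = -16 -> matches
step 3: x = 6 + (-2) = 4, y = -16 + (-9) = -25 -> checks out
step 4: x = 4 + (-4) = 0, y = -25 + (-9) = -34 -> exactly as logged
step 5: x = 0 + (-9) = -9, y = -34 + (-7) = -41 -> checks out
step 6: x = -9 + (7) = -2, y = -41 + (3) = -38 -> matches
step 7: x = -2 + (-6) = -8, y = -38 + (-7) = -45 -> consistent with the trace
step 8: x = -8 + (2) = -6, y = -45 + (7) = -38 -> the trace disagrees here
So the first discrepancy is step 8, where the right value is x = -6.

step 8, x = -6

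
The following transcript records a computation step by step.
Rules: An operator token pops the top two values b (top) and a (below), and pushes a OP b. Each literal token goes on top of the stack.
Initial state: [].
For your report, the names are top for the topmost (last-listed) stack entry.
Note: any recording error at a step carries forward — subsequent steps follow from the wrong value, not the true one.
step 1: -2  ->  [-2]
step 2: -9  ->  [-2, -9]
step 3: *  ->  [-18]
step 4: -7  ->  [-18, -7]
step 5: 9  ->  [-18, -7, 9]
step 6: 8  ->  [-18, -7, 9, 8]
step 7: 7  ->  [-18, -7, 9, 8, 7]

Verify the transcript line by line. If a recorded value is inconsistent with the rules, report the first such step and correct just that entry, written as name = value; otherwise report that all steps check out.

Recomputing the run from the initial state:
step 1: [-2]
step 2: [-2, -9]
step 3: [18]
step 4: [18, -7]
step 5: [18, -7, 9]
step 6: [18, -7, 9, 8]
step 7: [18, -7, 9, 8, 7]
The first disagreement with the transcript is at step 3, where the value should be top = 18.

step 3, top = 18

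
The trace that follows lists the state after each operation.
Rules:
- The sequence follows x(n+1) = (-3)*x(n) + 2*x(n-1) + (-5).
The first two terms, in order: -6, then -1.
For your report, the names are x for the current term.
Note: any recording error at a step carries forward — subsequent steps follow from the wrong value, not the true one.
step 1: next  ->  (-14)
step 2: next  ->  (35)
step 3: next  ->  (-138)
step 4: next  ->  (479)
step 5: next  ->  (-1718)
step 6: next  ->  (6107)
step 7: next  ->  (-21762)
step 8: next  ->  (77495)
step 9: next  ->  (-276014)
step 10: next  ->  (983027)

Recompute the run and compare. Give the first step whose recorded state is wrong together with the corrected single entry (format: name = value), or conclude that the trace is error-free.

no error

step 1: x = -3*(-1) + (2)*(-6) + (-5) = -14 -> matches
step 2: x = -3*(-14) + (2)*(-1) + (-5) = 35 -> checks out
step 3: x = -3*(35) + (2)*(-14) + (-5) = -138 -> no discrepancy
step 4: x = -3*(-138) + (2)*(35) + (-5) = 479 -> matches
step 5: x = -3*(479) + (2)*(-138) + (-5) = -1718 -> verified
step 6: x = -3*(-1718) + (2)*(479) + (-5) = 6107 -> checks out
step 7: x = -3*(6107) + (2)*(-1718) + (-5) = -21762 -> exactly as logged
step 8: x = -3*(-21762) + (2)*(6107) + (-5) = 77495 -> consistent with the trace
step 9: x = -3*(77495) + (2)*(-21762) + (-5) = -276014 -> in agreement
step 10: x = -3*(-276014) + (2)*(77495) + (-5) = 983027 -> verified
Nothing is out of place; the run is error-free.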